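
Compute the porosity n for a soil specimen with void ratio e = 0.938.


Using the relation n = e / (1 + e)
n = 0.938 / (1 + 0.938)
n = 0.938 / 1.938
n = 0.484


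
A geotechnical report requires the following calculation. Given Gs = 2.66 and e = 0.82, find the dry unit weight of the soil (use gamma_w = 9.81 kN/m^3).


Using gamma_d = Gs * gamma_w / (1 + e)
gamma_d = 2.66 * 9.81 / (1 + 0.82)
gamma_d = 2.66 * 9.81 / 1.82
gamma_d = 14.338 kN/m^3


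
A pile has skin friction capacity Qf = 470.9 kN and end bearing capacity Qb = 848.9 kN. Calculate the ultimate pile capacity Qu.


Using Qu = Qf + Qb
Qu = 470.9 + 848.9
Qu = 1319.8 kN


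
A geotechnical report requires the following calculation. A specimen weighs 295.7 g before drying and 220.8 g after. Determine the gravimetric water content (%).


Using w = (m_wet - m_dry) / m_dry * 100
m_wet - m_dry = 295.7 - 220.8 = 74.9 g
w = 74.9 / 220.8 * 100
w = 33.92 %


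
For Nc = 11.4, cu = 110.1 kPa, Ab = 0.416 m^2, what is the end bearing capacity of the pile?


Result: 522.14 kN

Derivation:
Using Qb = Nc * cu * Ab
Qb = 11.4 * 110.1 * 0.416
Qb = 522.14 kN


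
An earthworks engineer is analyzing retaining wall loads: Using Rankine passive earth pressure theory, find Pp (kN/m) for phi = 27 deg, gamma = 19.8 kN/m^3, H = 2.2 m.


Result: 127.6 kN/m

Derivation:
Compute passive earth pressure coefficient:
Kp = tan^2(45 + phi/2) = tan^2(58.5) = 2.66294
Compute passive force:
Pp = 0.5 * Kp * gamma * H^2
Pp = 0.5 * 2.66294 * 19.8 * 2.2^2
Pp = 127.6 kN/m


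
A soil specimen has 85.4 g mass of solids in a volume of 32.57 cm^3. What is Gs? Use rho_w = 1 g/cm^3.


Result: 2.622

Derivation:
Using Gs = m_s / (V_s * rho_w)
Since rho_w = 1 g/cm^3:
Gs = 85.4 / 32.57
Gs = 2.622


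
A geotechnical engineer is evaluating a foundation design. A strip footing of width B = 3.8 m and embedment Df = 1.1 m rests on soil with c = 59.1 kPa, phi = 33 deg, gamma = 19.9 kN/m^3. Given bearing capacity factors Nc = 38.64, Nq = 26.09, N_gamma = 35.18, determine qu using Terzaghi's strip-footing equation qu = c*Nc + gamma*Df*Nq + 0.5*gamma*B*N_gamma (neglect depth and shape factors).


Compute qu = c*Nc + gamma*Df*Nq + 0.5*gamma*B*N_gamma
Term 1: 59.1 * 38.64 = 2283.624
Term 2: 19.9 * 1.1 * 26.09 = 571.1101
Term 3: 0.5 * 19.9 * 3.8 * 35.18 = 1330.1558
qu = 2283.624 + 571.1101 + 1330.1558
qu = 4184.89 kPa


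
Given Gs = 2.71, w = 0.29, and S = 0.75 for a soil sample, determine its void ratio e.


Using the relation e = Gs * w / S
e = 2.71 * 0.29 / 0.75
e = 1.0479


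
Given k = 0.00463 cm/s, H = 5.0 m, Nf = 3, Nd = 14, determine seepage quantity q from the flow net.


Convert k to m/s for unit consistency with H:
k = 0.00463 cm/s = 0.00463 / 100 m/s = 4.63e-05 m/s
Using q = k * H * Nf / Nd
Nf / Nd = 3 / 14 = 0.2143
q = 4.63e-05 * 5.0 * 0.2143
q = 4.961e-05 m^3/s per m


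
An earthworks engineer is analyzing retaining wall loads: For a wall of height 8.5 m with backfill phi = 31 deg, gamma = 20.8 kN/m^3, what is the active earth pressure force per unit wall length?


Result: 240.52 kN/m

Derivation:
Compute active earth pressure coefficient:
Ka = tan^2(45 - phi/2) = tan^2(29.5) = 0.320099
Compute active force:
Pa = 0.5 * Ka * gamma * H^2
Pa = 0.5 * 0.320099 * 20.8 * 8.5^2
Pa = 240.52 kN/m


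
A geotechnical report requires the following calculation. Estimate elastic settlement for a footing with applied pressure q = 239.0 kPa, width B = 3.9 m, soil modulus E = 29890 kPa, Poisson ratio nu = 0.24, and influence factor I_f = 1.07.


Result: 31.445 mm

Derivation:
Using Se = q * B * (1 - nu^2) * I_f / E
1 - nu^2 = 1 - 0.24^2 = 0.9424
Se = 239.0 * 3.9 * 0.9424 * 1.07 / 29890
Se = 0.031445 m
Convert to mm: Se = 0.031445 * 1000 = 31.445 mm


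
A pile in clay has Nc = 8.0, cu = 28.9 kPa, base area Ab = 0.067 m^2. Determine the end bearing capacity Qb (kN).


Result: 15.49 kN

Derivation:
Using Qb = Nc * cu * Ab
Qb = 8.0 * 28.9 * 0.067
Qb = 15.49 kN


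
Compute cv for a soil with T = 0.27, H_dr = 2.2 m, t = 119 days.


Using cv = T * H_dr^2 / t
H_dr^2 = 2.2^2 = 4.84
cv = 0.27 * 4.84 / 119
cv = 0.01098 m^2/day


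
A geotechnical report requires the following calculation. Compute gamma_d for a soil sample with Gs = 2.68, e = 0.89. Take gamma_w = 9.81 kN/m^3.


Using gamma_d = Gs * gamma_w / (1 + e)
gamma_d = 2.68 * 9.81 / (1 + 0.89)
gamma_d = 2.68 * 9.81 / 1.89
gamma_d = 13.91 kN/m^3


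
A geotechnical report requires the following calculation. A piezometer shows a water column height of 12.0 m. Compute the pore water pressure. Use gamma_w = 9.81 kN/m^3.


Using u = gamma_w * h_w
u = 9.81 * 12.0
u = 117.72 kPa


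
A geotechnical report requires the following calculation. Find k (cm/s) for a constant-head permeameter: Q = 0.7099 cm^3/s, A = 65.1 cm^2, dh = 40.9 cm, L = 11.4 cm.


Compute hydraulic gradient:
i = dh / L = 40.9 / 11.4 = 3.58772
Then apply Darcy's law:
k = Q / (A * i)
k = 0.7099 / (65.1 * 3.58772)
k = 0.7099 / 233.561
k = 0.003039 cm/s


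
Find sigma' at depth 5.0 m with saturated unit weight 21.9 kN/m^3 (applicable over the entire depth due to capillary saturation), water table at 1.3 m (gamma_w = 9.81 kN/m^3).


Result: 73.2 kPa

Derivation:
Total stress = gamma_sat * depth
sigma = 21.9 * 5.0 = 109.5 kPa
Pore water pressure u = gamma_w * (depth - d_wt)
u = 9.81 * (5.0 - 1.3) = 36.297 kPa
Effective stress = sigma - u
sigma' = 109.5 - 36.297 = 73.2 kPa


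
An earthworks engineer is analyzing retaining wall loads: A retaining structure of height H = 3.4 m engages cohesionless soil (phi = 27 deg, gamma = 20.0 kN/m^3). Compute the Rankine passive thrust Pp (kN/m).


Compute passive earth pressure coefficient:
Kp = tan^2(45 + phi/2) = tan^2(58.5) = 2.66294
Compute passive force:
Pp = 0.5 * Kp * gamma * H^2
Pp = 0.5 * 2.66294 * 20.0 * 3.4^2
Pp = 307.84 kN/m


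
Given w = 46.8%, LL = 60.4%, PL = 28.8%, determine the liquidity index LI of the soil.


Result: 0.57

Derivation:
First compute the plasticity index:
PI = LL - PL = 60.4 - 28.8 = 31.6
Then compute the liquidity index:
LI = (w - PL) / PI
LI = (46.8 - 28.8) / 31.6
LI = 0.57


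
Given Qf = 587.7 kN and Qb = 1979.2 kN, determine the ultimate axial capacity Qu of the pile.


Using Qu = Qf + Qb
Qu = 587.7 + 1979.2
Qu = 2566.9 kN


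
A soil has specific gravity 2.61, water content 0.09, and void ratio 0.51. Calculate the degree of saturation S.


Result: 0.4606

Derivation:
Using S = Gs * w / e
S = 2.61 * 0.09 / 0.51
S = 0.4606


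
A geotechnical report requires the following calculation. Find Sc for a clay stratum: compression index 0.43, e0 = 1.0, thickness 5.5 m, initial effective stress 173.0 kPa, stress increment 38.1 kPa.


Using Sc = Cc * H / (1 + e0) * log10((sigma0 + delta_sigma) / sigma0)
Stress ratio = (173.0 + 38.1) / 173.0 = 1.22023
log10(1.22023) = 0.0864421
Cc * H / (1 + e0) = 0.43 * 5.5 / (1 + 1.0) = 1.1825
Sc = 1.1825 * 0.0864421
Sc = 0.1022 m


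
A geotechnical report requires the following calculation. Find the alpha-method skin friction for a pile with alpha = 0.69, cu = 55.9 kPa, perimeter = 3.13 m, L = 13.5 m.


Result: 1629.82 kN

Derivation:
Using Qs = alpha * cu * perimeter * L
Qs = 0.69 * 55.9 * 3.13 * 13.5
Qs = 1629.82 kN


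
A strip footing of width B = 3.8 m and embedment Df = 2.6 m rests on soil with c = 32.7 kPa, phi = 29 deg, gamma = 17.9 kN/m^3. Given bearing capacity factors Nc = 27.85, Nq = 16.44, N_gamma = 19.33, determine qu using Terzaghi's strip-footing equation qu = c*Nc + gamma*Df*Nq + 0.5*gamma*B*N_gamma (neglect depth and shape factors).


Compute qu = c*Nc + gamma*Df*Nq + 0.5*gamma*B*N_gamma
Term 1: 32.7 * 27.85 = 910.695
Term 2: 17.9 * 2.6 * 16.44 = 765.1176
Term 3: 0.5 * 17.9 * 3.8 * 19.33 = 657.4133
qu = 910.695 + 765.1176 + 657.4133
qu = 2333.23 kPa


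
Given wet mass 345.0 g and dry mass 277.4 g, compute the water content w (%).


Result: 24.37 %

Derivation:
Using w = (m_wet - m_dry) / m_dry * 100
m_wet - m_dry = 345.0 - 277.4 = 67.6 g
w = 67.6 / 277.4 * 100
w = 24.37 %


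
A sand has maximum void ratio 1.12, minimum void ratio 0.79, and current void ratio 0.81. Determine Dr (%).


Using Dr = (e_max - e) / (e_max - e_min) * 100
e_max - e = 1.12 - 0.81 = 0.31
e_max - e_min = 1.12 - 0.79 = 0.33
Dr = 0.31 / 0.33 * 100
Dr = 93.94 %


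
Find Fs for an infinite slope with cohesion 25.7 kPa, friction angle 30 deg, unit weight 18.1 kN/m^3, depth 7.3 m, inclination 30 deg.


Using Fs = c / (gamma*H*sin(beta)*cos(beta)) + tan(phi)/tan(beta)
Cohesion contribution = 25.7 / (18.1*7.3*sin(30)*cos(30))
Cohesion contribution = 0.449191
Friction contribution = tan(30)/tan(30) = 1
Fs = 0.449191 + 1
Fs = 1.449


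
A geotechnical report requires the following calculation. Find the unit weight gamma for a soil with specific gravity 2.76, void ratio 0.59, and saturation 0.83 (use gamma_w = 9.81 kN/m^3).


Using gamma = gamma_w * (Gs + S*e) / (1 + e)
Numerator: Gs + S*e = 2.76 + 0.83*0.59 = 3.2497
Denominator: 1 + e = 1 + 0.59 = 1.59
gamma = 9.81 * 3.2497 / 1.59
gamma = 20.05 kN/m^3


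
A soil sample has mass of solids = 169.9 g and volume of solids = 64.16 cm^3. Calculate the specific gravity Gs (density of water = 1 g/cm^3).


Using Gs = m_s / (V_s * rho_w)
Since rho_w = 1 g/cm^3:
Gs = 169.9 / 64.16
Gs = 2.648


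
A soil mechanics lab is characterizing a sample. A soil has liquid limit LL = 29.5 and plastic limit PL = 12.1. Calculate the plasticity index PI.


Using PI = LL - PL
PI = 29.5 - 12.1
PI = 17.4


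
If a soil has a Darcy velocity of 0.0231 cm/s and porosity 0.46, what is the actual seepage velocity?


Using v_s = v_d / n
v_s = 0.0231 / 0.46
v_s = 0.05022 cm/s


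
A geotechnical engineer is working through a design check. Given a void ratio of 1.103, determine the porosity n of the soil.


Using the relation n = e / (1 + e)
n = 1.103 / (1 + 1.103)
n = 1.103 / 2.103
n = 0.5245


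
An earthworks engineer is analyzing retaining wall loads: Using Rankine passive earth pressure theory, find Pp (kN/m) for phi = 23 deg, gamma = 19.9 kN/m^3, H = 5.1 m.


Compute passive earth pressure coefficient:
Kp = tan^2(45 + phi/2) = tan^2(56.5) = 2.282623
Compute passive force:
Pp = 0.5 * Kp * gamma * H^2
Pp = 0.5 * 2.282623 * 19.9 * 5.1^2
Pp = 590.74 kN/m


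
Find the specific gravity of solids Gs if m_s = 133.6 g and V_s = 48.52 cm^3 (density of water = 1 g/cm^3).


Result: 2.754

Derivation:
Using Gs = m_s / (V_s * rho_w)
Since rho_w = 1 g/cm^3:
Gs = 133.6 / 48.52
Gs = 2.754


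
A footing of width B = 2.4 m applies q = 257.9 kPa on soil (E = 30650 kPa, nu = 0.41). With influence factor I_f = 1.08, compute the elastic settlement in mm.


Using Se = q * B * (1 - nu^2) * I_f / E
1 - nu^2 = 1 - 0.41^2 = 0.8319
Se = 257.9 * 2.4 * 0.8319 * 1.08 / 30650
Se = 0.018144 m
Convert to mm: Se = 0.018144 * 1000 = 18.144 mm


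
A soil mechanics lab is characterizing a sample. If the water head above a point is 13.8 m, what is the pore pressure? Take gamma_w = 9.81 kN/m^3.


Using u = gamma_w * h_w
u = 9.81 * 13.8
u = 135.38 kPa


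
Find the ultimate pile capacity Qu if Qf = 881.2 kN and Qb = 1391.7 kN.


Using Qu = Qf + Qb
Qu = 881.2 + 1391.7
Qu = 2272.9 kN


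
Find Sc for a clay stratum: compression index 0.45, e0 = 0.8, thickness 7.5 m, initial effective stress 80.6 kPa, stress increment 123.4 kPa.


Using Sc = Cc * H / (1 + e0) * log10((sigma0 + delta_sigma) / sigma0)
Stress ratio = (80.6 + 123.4) / 80.6 = 2.53102
log10(2.53102) = 0.403295
Cc * H / (1 + e0) = 0.45 * 7.5 / (1 + 0.8) = 1.875
Sc = 1.875 * 0.403295
Sc = 0.7562 m


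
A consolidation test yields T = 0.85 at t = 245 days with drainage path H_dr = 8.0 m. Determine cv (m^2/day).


Using cv = T * H_dr^2 / t
H_dr^2 = 8.0^2 = 64.0
cv = 0.85 * 64.0 / 245
cv = 0.22204 m^2/day


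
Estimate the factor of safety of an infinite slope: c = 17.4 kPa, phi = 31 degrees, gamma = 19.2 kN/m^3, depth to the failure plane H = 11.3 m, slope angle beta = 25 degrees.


Using Fs = c / (gamma*H*sin(beta)*cos(beta)) + tan(phi)/tan(beta)
Cohesion contribution = 17.4 / (19.2*11.3*sin(25)*cos(25))
Cohesion contribution = 0.209385
Friction contribution = tan(31)/tan(25) = 1.28855
Fs = 0.209385 + 1.28855
Fs = 1.498


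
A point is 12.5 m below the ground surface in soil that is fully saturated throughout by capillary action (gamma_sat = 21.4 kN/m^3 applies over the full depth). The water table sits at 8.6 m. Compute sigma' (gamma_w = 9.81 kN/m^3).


Result: 229.24 kPa

Derivation:
Total stress = gamma_sat * depth
sigma = 21.4 * 12.5 = 267.5 kPa
Pore water pressure u = gamma_w * (depth - d_wt)
u = 9.81 * (12.5 - 8.6) = 38.259 kPa
Effective stress = sigma - u
sigma' = 267.5 - 38.259 = 229.24 kPa


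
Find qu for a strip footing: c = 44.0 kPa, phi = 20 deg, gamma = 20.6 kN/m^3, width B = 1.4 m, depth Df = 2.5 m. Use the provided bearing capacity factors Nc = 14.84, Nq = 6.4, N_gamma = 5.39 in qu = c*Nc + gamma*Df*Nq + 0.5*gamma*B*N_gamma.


Compute qu = c*Nc + gamma*Df*Nq + 0.5*gamma*B*N_gamma
Term 1: 44.0 * 14.84 = 652.96
Term 2: 20.6 * 2.5 * 6.4 = 329.6
Term 3: 0.5 * 20.6 * 1.4 * 5.39 = 77.7238
qu = 652.96 + 329.6 + 77.7238
qu = 1060.28 kPa


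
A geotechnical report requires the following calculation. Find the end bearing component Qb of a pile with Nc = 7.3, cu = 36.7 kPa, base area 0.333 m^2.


Using Qb = Nc * cu * Ab
Qb = 7.3 * 36.7 * 0.333
Qb = 89.21 kN


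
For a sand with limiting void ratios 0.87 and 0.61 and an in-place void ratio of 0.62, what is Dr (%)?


Using Dr = (e_max - e) / (e_max - e_min) * 100
e_max - e = 0.87 - 0.62 = 0.25
e_max - e_min = 0.87 - 0.61 = 0.26
Dr = 0.25 / 0.26 * 100
Dr = 96.15 %


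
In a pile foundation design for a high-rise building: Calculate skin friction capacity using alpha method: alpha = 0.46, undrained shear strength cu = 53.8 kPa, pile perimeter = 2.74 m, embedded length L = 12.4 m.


Using Qs = alpha * cu * perimeter * L
Qs = 0.46 * 53.8 * 2.74 * 12.4
Qs = 840.84 kN


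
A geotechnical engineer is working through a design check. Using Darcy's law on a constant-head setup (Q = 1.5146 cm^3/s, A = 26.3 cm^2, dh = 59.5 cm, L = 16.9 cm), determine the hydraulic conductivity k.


Result: 0.016357 cm/s

Derivation:
Compute hydraulic gradient:
i = dh / L = 59.5 / 16.9 = 3.52071
Then apply Darcy's law:
k = Q / (A * i)
k = 1.5146 / (26.3 * 3.52071)
k = 1.5146 / 92.5947
k = 0.016357 cm/s


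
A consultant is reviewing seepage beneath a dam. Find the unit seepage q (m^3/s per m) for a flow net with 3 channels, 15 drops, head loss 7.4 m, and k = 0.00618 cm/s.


Convert k to m/s for unit consistency with H:
k = 0.00618 cm/s = 0.00618 / 100 m/s = 6.18e-05 m/s
Using q = k * H * Nf / Nd
Nf / Nd = 3 / 15 = 0.2
q = 6.18e-05 * 7.4 * 0.2
q = 9.146e-05 m^3/s per m


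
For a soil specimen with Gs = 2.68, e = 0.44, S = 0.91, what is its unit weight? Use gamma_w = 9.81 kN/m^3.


Using gamma = gamma_w * (Gs + S*e) / (1 + e)
Numerator: Gs + S*e = 2.68 + 0.91*0.44 = 3.0804
Denominator: 1 + e = 1 + 0.44 = 1.44
gamma = 9.81 * 3.0804 / 1.44
gamma = 20.985 kN/m^3


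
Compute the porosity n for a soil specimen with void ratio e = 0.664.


Result: 0.399

Derivation:
Using the relation n = e / (1 + e)
n = 0.664 / (1 + 0.664)
n = 0.664 / 1.664
n = 0.399


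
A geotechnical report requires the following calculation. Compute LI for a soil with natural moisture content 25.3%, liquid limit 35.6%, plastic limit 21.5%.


First compute the plasticity index:
PI = LL - PL = 35.6 - 21.5 = 14.1
Then compute the liquidity index:
LI = (w - PL) / PI
LI = (25.3 - 21.5) / 14.1
LI = 0.27


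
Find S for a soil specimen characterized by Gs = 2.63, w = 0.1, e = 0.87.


Using S = Gs * w / e
S = 2.63 * 0.1 / 0.87
S = 0.3023


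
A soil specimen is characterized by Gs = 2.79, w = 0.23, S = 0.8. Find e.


Using the relation e = Gs * w / S
e = 2.79 * 0.23 / 0.8
e = 0.8021


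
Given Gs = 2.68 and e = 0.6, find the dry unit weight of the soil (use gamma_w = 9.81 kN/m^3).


Using gamma_d = Gs * gamma_w / (1 + e)
gamma_d = 2.68 * 9.81 / (1 + 0.6)
gamma_d = 2.68 * 9.81 / 1.6
gamma_d = 16.432 kN/m^3


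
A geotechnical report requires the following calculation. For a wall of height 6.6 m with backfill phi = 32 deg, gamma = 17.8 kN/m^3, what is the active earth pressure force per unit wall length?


Compute active earth pressure coefficient:
Ka = tan^2(45 - phi/2) = tan^2(29.0) = 0.307259
Compute active force:
Pa = 0.5 * Ka * gamma * H^2
Pa = 0.5 * 0.307259 * 17.8 * 6.6^2
Pa = 119.12 kN/m


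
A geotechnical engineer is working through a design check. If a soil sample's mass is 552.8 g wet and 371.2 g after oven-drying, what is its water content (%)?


Result: 48.92 %

Derivation:
Using w = (m_wet - m_dry) / m_dry * 100
m_wet - m_dry = 552.8 - 371.2 = 181.6 g
w = 181.6 / 371.2 * 100
w = 48.92 %


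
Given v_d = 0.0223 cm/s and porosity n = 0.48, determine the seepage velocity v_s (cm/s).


Using v_s = v_d / n
v_s = 0.0223 / 0.48
v_s = 0.04646 cm/s


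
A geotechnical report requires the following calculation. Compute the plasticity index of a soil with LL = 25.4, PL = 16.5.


Using PI = LL - PL
PI = 25.4 - 16.5
PI = 8.9


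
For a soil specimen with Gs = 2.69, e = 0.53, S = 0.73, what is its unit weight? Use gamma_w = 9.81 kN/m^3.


Result: 19.728 kN/m^3

Derivation:
Using gamma = gamma_w * (Gs + S*e) / (1 + e)
Numerator: Gs + S*e = 2.69 + 0.73*0.53 = 3.0769
Denominator: 1 + e = 1 + 0.53 = 1.53
gamma = 9.81 * 3.0769 / 1.53
gamma = 19.728 kN/m^3


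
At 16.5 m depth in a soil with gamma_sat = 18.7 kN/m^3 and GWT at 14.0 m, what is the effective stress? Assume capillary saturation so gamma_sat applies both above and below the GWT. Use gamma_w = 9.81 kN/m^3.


Total stress = gamma_sat * depth
sigma = 18.7 * 16.5 = 308.55 kPa
Pore water pressure u = gamma_w * (depth - d_wt)
u = 9.81 * (16.5 - 14.0) = 24.525 kPa
Effective stress = sigma - u
sigma' = 308.55 - 24.525 = 284.03 kPa


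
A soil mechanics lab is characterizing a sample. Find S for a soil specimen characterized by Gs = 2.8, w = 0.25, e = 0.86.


Using S = Gs * w / e
S = 2.8 * 0.25 / 0.86
S = 0.814


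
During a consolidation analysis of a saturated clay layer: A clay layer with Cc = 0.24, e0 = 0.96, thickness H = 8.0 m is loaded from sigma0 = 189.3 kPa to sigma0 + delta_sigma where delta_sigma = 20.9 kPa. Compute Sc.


Using Sc = Cc * H / (1 + e0) * log10((sigma0 + delta_sigma) / sigma0)
Stress ratio = (189.3 + 20.9) / 189.3 = 1.11041
log10(1.11041) = 0.0454821
Cc * H / (1 + e0) = 0.24 * 8.0 / (1 + 0.96) = 0.979592
Sc = 0.979592 * 0.0454821
Sc = 0.0446 m


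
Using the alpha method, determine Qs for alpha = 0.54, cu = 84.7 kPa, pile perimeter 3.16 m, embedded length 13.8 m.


Result: 1994.54 kN

Derivation:
Using Qs = alpha * cu * perimeter * L
Qs = 0.54 * 84.7 * 3.16 * 13.8
Qs = 1994.54 kN


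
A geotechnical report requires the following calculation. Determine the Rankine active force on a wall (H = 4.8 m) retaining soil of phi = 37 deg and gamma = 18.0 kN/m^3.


Compute active earth pressure coefficient:
Ka = tan^2(45 - phi/2) = tan^2(26.5) = 0.248584
Compute active force:
Pa = 0.5 * Ka * gamma * H^2
Pa = 0.5 * 0.248584 * 18.0 * 4.8^2
Pa = 51.55 kN/m


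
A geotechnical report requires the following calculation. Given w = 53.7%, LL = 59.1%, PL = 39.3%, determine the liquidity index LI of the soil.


First compute the plasticity index:
PI = LL - PL = 59.1 - 39.3 = 19.8
Then compute the liquidity index:
LI = (w - PL) / PI
LI = (53.7 - 39.3) / 19.8
LI = 0.727


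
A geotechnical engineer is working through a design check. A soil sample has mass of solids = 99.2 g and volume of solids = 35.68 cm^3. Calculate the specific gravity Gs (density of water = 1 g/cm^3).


Using Gs = m_s / (V_s * rho_w)
Since rho_w = 1 g/cm^3:
Gs = 99.2 / 35.68
Gs = 2.78


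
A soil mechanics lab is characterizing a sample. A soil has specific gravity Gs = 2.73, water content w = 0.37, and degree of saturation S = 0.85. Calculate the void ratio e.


Result: 1.1884

Derivation:
Using the relation e = Gs * w / S
e = 2.73 * 0.37 / 0.85
e = 1.1884


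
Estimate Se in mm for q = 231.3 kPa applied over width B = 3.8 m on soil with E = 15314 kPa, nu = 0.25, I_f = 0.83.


Result: 44.66 mm

Derivation:
Using Se = q * B * (1 - nu^2) * I_f / E
1 - nu^2 = 1 - 0.25^2 = 0.9375
Se = 231.3 * 3.8 * 0.9375 * 0.83 / 15314
Se = 0.044660 m
Convert to mm: Se = 0.044660 * 1000 = 44.66 mm


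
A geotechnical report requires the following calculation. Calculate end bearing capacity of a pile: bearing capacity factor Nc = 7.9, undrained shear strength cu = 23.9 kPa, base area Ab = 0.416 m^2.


Using Qb = Nc * cu * Ab
Qb = 7.9 * 23.9 * 0.416
Qb = 78.54 kN


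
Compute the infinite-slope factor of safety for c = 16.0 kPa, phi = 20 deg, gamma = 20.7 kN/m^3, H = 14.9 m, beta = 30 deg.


Using Fs = c / (gamma*H*sin(beta)*cos(beta)) + tan(phi)/tan(beta)
Cohesion contribution = 16.0 / (20.7*14.9*sin(30)*cos(30))
Cohesion contribution = 0.119802
Friction contribution = tan(20)/tan(30) = 0.630415
Fs = 0.119802 + 0.630415
Fs = 0.75


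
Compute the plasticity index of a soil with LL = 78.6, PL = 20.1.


Using PI = LL - PL
PI = 78.6 - 20.1
PI = 58.5


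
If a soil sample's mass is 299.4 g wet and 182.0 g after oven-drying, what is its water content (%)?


Using w = (m_wet - m_dry) / m_dry * 100
m_wet - m_dry = 299.4 - 182.0 = 117.4 g
w = 117.4 / 182.0 * 100
w = 64.51 %


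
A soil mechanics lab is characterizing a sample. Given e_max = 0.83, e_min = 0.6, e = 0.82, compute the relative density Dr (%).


Result: 4.35 %

Derivation:
Using Dr = (e_max - e) / (e_max - e_min) * 100
e_max - e = 0.83 - 0.82 = 0.01
e_max - e_min = 0.83 - 0.6 = 0.23
Dr = 0.01 / 0.23 * 100
Dr = 4.35 %


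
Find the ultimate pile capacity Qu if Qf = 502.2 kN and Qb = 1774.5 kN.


Using Qu = Qf + Qb
Qu = 502.2 + 1774.5
Qu = 2276.7 kN


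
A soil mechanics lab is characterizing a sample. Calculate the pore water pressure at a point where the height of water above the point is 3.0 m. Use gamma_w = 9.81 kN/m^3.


Result: 29.43 kPa

Derivation:
Using u = gamma_w * h_w
u = 9.81 * 3.0
u = 29.43 kPa


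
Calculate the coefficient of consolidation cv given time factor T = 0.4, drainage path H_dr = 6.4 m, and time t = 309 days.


Using cv = T * H_dr^2 / t
H_dr^2 = 6.4^2 = 40.96
cv = 0.4 * 40.96 / 309
cv = 0.05302 m^2/day


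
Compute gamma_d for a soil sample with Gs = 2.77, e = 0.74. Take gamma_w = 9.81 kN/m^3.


Using gamma_d = Gs * gamma_w / (1 + e)
gamma_d = 2.77 * 9.81 / (1 + 0.74)
gamma_d = 2.77 * 9.81 / 1.74
gamma_d = 15.617 kN/m^3


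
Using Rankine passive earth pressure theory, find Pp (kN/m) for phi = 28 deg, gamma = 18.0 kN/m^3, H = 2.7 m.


Compute passive earth pressure coefficient:
Kp = tan^2(45 + phi/2) = tan^2(59.0) = 2.769826
Compute passive force:
Pp = 0.5 * Kp * gamma * H^2
Pp = 0.5 * 2.769826 * 18.0 * 2.7^2
Pp = 181.73 kN/m


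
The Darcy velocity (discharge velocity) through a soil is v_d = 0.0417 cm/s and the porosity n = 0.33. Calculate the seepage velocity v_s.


Using v_s = v_d / n
v_s = 0.0417 / 0.33
v_s = 0.12636 cm/s


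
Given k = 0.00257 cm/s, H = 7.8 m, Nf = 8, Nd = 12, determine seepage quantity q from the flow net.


Convert k to m/s for unit consistency with H:
k = 0.00257 cm/s = 0.00257 / 100 m/s = 2.57e-05 m/s
Using q = k * H * Nf / Nd
Nf / Nd = 8 / 12 = 0.6667
q = 2.57e-05 * 7.8 * 0.6667
q = 0.0001336 m^3/s per m


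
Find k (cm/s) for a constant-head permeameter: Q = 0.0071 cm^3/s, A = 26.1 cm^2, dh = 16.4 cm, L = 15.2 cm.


Result: 0.000252 cm/s

Derivation:
Compute hydraulic gradient:
i = dh / L = 16.4 / 15.2 = 1.07895
Then apply Darcy's law:
k = Q / (A * i)
k = 0.0071 / (26.1 * 1.07895)
k = 0.0071 / 28.1605
k = 0.000252 cm/s


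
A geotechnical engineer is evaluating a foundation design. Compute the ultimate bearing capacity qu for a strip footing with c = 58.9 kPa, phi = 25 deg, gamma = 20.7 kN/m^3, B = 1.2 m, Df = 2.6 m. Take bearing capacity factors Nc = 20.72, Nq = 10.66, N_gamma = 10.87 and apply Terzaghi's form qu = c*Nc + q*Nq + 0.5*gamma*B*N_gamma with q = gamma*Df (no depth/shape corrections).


Result: 1929.13 kPa

Derivation:
Compute qu = c*Nc + gamma*Df*Nq + 0.5*gamma*B*N_gamma
Term 1: 58.9 * 20.72 = 1220.408
Term 2: 20.7 * 2.6 * 10.66 = 573.7212
Term 3: 0.5 * 20.7 * 1.2 * 10.87 = 135.0054
qu = 1220.408 + 573.7212 + 135.0054
qu = 1929.13 kPa


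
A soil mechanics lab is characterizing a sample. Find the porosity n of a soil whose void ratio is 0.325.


Using the relation n = e / (1 + e)
n = 0.325 / (1 + 0.325)
n = 0.325 / 1.325
n = 0.2453


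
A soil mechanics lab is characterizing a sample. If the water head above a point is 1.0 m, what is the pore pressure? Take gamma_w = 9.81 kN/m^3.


Using u = gamma_w * h_w
u = 9.81 * 1.0
u = 9.81 kPa


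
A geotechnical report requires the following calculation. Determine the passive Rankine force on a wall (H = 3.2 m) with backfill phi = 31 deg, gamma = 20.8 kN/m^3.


Compute passive earth pressure coefficient:
Kp = tan^2(45 + phi/2) = tan^2(60.5) = 3.124035
Compute passive force:
Pp = 0.5 * Kp * gamma * H^2
Pp = 0.5 * 3.124035 * 20.8 * 3.2^2
Pp = 332.7 kN/m


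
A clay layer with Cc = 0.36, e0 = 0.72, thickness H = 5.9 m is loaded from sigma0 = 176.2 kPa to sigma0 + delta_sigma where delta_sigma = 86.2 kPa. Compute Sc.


Using Sc = Cc * H / (1 + e0) * log10((sigma0 + delta_sigma) / sigma0)
Stress ratio = (176.2 + 86.2) / 176.2 = 1.48922
log10(1.48922) = 0.172958
Cc * H / (1 + e0) = 0.36 * 5.9 / (1 + 0.72) = 1.23488
Sc = 1.23488 * 0.172958
Sc = 0.2136 m


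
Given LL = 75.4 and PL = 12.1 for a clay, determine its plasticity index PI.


Using PI = LL - PL
PI = 75.4 - 12.1
PI = 63.3


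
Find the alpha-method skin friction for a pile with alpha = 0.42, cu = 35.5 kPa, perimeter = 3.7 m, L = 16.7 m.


Using Qs = alpha * cu * perimeter * L
Qs = 0.42 * 35.5 * 3.7 * 16.7
Qs = 921.29 kN


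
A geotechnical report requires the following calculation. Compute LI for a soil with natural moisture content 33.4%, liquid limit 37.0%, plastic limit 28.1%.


First compute the plasticity index:
PI = LL - PL = 37.0 - 28.1 = 8.9
Then compute the liquidity index:
LI = (w - PL) / PI
LI = (33.4 - 28.1) / 8.9
LI = 0.596


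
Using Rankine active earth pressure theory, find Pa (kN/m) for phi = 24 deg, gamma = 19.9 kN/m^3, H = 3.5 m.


Compute active earth pressure coefficient:
Ka = tan^2(45 - phi/2) = tan^2(33.0) = 0.42173
Compute active force:
Pa = 0.5 * Ka * gamma * H^2
Pa = 0.5 * 0.42173 * 19.9 * 3.5^2
Pa = 51.4 kN/m


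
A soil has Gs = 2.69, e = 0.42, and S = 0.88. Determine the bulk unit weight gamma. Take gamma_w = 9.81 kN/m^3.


Result: 21.137 kN/m^3

Derivation:
Using gamma = gamma_w * (Gs + S*e) / (1 + e)
Numerator: Gs + S*e = 2.69 + 0.88*0.42 = 3.0596
Denominator: 1 + e = 1 + 0.42 = 1.42
gamma = 9.81 * 3.0596 / 1.42
gamma = 21.137 kN/m^3


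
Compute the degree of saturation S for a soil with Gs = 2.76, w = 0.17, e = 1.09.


Result: 0.4305

Derivation:
Using S = Gs * w / e
S = 2.76 * 0.17 / 1.09
S = 0.4305


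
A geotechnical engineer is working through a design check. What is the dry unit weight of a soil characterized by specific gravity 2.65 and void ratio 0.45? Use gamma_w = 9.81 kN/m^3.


Using gamma_d = Gs * gamma_w / (1 + e)
gamma_d = 2.65 * 9.81 / (1 + 0.45)
gamma_d = 2.65 * 9.81 / 1.45
gamma_d = 17.929 kN/m^3


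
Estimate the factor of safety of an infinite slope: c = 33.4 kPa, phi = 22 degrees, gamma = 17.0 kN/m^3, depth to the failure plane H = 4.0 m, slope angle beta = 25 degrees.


Using Fs = c / (gamma*H*sin(beta)*cos(beta)) + tan(phi)/tan(beta)
Cohesion contribution = 33.4 / (17.0*4.0*sin(25)*cos(25))
Cohesion contribution = 1.28237
Friction contribution = tan(22)/tan(25) = 0.866437
Fs = 1.28237 + 0.866437
Fs = 2.149


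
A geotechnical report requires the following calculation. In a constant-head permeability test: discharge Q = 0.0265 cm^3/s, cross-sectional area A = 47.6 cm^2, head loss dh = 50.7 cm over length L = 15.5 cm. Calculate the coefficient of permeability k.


Compute hydraulic gradient:
i = dh / L = 50.7 / 15.5 = 3.27097
Then apply Darcy's law:
k = Q / (A * i)
k = 0.0265 / (47.6 * 3.27097)
k = 0.0265 / 155.698
k = 0.00017 cm/s


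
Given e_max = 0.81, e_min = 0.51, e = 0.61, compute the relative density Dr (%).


Result: 66.67 %

Derivation:
Using Dr = (e_max - e) / (e_max - e_min) * 100
e_max - e = 0.81 - 0.61 = 0.2
e_max - e_min = 0.81 - 0.51 = 0.3
Dr = 0.2 / 0.3 * 100
Dr = 66.67 %


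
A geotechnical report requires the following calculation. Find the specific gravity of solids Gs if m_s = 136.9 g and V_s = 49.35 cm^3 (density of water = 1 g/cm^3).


Using Gs = m_s / (V_s * rho_w)
Since rho_w = 1 g/cm^3:
Gs = 136.9 / 49.35
Gs = 2.774


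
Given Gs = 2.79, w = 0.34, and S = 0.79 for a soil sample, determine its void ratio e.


Using the relation e = Gs * w / S
e = 2.79 * 0.34 / 0.79
e = 1.2008


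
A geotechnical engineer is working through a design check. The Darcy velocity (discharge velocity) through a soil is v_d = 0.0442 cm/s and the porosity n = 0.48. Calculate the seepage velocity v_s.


Using v_s = v_d / n
v_s = 0.0442 / 0.48
v_s = 0.09208 cm/s


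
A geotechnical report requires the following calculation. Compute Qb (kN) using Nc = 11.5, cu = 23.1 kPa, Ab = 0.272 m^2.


Using Qb = Nc * cu * Ab
Qb = 11.5 * 23.1 * 0.272
Qb = 72.26 kN


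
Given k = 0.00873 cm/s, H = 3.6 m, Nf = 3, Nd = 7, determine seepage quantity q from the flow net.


Convert k to m/s for unit consistency with H:
k = 0.00873 cm/s = 0.00873 / 100 m/s = 8.73e-05 m/s
Using q = k * H * Nf / Nd
Nf / Nd = 3 / 7 = 0.4286
q = 8.73e-05 * 3.6 * 0.4286
q = 0.0001347 m^3/s per m


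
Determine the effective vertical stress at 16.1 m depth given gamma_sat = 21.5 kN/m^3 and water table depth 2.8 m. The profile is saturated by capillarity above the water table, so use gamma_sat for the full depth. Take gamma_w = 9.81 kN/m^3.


Total stress = gamma_sat * depth
sigma = 21.5 * 16.1 = 346.15 kPa
Pore water pressure u = gamma_w * (depth - d_wt)
u = 9.81 * (16.1 - 2.8) = 130.473 kPa
Effective stress = sigma - u
sigma' = 346.15 - 130.473 = 215.68 kPa


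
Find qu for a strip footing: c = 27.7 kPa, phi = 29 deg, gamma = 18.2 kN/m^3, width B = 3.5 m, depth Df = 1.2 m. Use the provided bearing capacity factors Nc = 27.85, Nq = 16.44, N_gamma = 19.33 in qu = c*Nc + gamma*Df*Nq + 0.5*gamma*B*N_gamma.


Compute qu = c*Nc + gamma*Df*Nq + 0.5*gamma*B*N_gamma
Term 1: 27.7 * 27.85 = 771.445
Term 2: 18.2 * 1.2 * 16.44 = 359.0496
Term 3: 0.5 * 18.2 * 3.5 * 19.33 = 615.6605
qu = 771.445 + 359.0496 + 615.6605
qu = 1746.16 kPa


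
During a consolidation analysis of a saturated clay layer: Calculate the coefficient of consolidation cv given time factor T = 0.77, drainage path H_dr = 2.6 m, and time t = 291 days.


Using cv = T * H_dr^2 / t
H_dr^2 = 2.6^2 = 6.76
cv = 0.77 * 6.76 / 291
cv = 0.01789 m^2/day


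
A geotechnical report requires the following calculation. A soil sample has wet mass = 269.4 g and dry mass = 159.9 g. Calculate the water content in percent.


Using w = (m_wet - m_dry) / m_dry * 100
m_wet - m_dry = 269.4 - 159.9 = 109.5 g
w = 109.5 / 159.9 * 100
w = 68.48 %


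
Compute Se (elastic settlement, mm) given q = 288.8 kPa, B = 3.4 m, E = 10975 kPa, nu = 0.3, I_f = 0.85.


Using Se = q * B * (1 - nu^2) * I_f / E
1 - nu^2 = 1 - 0.3^2 = 0.91
Se = 288.8 * 3.4 * 0.91 * 0.85 / 10975
Se = 0.069204 m
Convert to mm: Se = 0.069204 * 1000 = 69.204 mm


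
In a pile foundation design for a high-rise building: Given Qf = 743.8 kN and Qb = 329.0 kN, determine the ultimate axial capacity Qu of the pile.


Using Qu = Qf + Qb
Qu = 743.8 + 329.0
Qu = 1072.8 kN


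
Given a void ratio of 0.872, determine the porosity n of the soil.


Using the relation n = e / (1 + e)
n = 0.872 / (1 + 0.872)
n = 0.872 / 1.872
n = 0.4658


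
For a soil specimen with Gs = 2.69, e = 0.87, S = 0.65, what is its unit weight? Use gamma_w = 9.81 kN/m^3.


Result: 17.078 kN/m^3

Derivation:
Using gamma = gamma_w * (Gs + S*e) / (1 + e)
Numerator: Gs + S*e = 2.69 + 0.65*0.87 = 3.2555
Denominator: 1 + e = 1 + 0.87 = 1.87
gamma = 9.81 * 3.2555 / 1.87
gamma = 17.078 kN/m^3


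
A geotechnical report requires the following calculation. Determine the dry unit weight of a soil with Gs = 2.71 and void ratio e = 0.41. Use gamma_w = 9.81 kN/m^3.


Result: 18.855 kN/m^3

Derivation:
Using gamma_d = Gs * gamma_w / (1 + e)
gamma_d = 2.71 * 9.81 / (1 + 0.41)
gamma_d = 2.71 * 9.81 / 1.41
gamma_d = 18.855 kN/m^3


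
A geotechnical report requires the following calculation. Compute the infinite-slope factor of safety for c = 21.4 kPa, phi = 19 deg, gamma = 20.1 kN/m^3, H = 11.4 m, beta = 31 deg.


Using Fs = c / (gamma*H*sin(beta)*cos(beta)) + tan(phi)/tan(beta)
Cohesion contribution = 21.4 / (20.1*11.4*sin(31)*cos(31))
Cohesion contribution = 0.211548
Friction contribution = tan(19)/tan(31) = 0.573057
Fs = 0.211548 + 0.573057
Fs = 0.785


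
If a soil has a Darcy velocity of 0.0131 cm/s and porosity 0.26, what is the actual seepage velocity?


Using v_s = v_d / n
v_s = 0.0131 / 0.26
v_s = 0.05038 cm/s


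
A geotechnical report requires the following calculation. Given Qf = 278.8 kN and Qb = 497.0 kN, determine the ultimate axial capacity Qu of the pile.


Using Qu = Qf + Qb
Qu = 278.8 + 497.0
Qu = 775.8 kN


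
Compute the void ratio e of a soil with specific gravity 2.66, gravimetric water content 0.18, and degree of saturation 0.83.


Using the relation e = Gs * w / S
e = 2.66 * 0.18 / 0.83
e = 0.5769


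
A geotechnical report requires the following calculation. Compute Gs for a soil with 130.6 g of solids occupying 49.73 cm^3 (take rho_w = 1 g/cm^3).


Using Gs = m_s / (V_s * rho_w)
Since rho_w = 1 g/cm^3:
Gs = 130.6 / 49.73
Gs = 2.626


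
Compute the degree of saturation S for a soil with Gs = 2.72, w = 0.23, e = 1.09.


Using S = Gs * w / e
S = 2.72 * 0.23 / 1.09
S = 0.5739


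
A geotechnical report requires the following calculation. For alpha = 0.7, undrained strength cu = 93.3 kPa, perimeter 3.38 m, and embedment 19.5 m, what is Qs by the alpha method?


Result: 4304.58 kN

Derivation:
Using Qs = alpha * cu * perimeter * L
Qs = 0.7 * 93.3 * 3.38 * 19.5
Qs = 4304.58 kN


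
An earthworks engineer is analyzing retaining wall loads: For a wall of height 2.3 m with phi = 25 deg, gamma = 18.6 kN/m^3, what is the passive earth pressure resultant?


Compute passive earth pressure coefficient:
Kp = tan^2(45 + phi/2) = tan^2(57.5) = 2.463913
Compute passive force:
Pp = 0.5 * Kp * gamma * H^2
Pp = 0.5 * 2.463913 * 18.6 * 2.3^2
Pp = 121.22 kN/m


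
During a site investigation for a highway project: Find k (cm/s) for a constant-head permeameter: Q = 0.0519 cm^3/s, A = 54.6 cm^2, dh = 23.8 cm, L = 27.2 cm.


Compute hydraulic gradient:
i = dh / L = 23.8 / 27.2 = 0.875
Then apply Darcy's law:
k = Q / (A * i)
k = 0.0519 / (54.6 * 0.875)
k = 0.0519 / 47.775
k = 0.001086 cm/s


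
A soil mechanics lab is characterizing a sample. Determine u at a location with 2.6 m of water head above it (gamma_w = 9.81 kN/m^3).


Using u = gamma_w * h_w
u = 9.81 * 2.6
u = 25.51 kPa


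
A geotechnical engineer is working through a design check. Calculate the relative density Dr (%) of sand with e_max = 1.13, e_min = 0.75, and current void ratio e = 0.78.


Result: 92.11 %

Derivation:
Using Dr = (e_max - e) / (e_max - e_min) * 100
e_max - e = 1.13 - 0.78 = 0.35
e_max - e_min = 1.13 - 0.75 = 0.38
Dr = 0.35 / 0.38 * 100
Dr = 92.11 %


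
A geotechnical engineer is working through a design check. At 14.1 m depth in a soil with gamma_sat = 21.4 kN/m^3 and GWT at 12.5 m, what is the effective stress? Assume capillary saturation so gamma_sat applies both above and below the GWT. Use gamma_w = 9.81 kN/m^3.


Total stress = gamma_sat * depth
sigma = 21.4 * 14.1 = 301.74 kPa
Pore water pressure u = gamma_w * (depth - d_wt)
u = 9.81 * (14.1 - 12.5) = 15.696 kPa
Effective stress = sigma - u
sigma' = 301.74 - 15.696 = 286.04 kPa


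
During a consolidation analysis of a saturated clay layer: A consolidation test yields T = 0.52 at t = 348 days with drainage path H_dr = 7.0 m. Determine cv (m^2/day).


Using cv = T * H_dr^2 / t
H_dr^2 = 7.0^2 = 49.0
cv = 0.52 * 49.0 / 348
cv = 0.07322 m^2/day


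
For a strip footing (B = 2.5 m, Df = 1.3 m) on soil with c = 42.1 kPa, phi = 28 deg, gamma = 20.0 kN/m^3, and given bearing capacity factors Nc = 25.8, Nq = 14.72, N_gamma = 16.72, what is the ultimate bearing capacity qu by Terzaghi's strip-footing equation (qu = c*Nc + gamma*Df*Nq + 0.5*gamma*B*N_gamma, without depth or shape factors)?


Compute qu = c*Nc + gamma*Df*Nq + 0.5*gamma*B*N_gamma
Term 1: 42.1 * 25.8 = 1086.18
Term 2: 20.0 * 1.3 * 14.72 = 382.72
Term 3: 0.5 * 20.0 * 2.5 * 16.72 = 418.0
qu = 1086.18 + 382.72 + 418.0
qu = 1886.9 kPa


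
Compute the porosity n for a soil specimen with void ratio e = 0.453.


Using the relation n = e / (1 + e)
n = 0.453 / (1 + 0.453)
n = 0.453 / 1.453
n = 0.3118


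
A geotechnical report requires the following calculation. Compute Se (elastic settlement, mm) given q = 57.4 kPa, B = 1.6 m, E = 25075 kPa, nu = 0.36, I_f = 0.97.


Using Se = q * B * (1 - nu^2) * I_f / E
1 - nu^2 = 1 - 0.36^2 = 0.8704
Se = 57.4 * 1.6 * 0.8704 * 0.97 / 25075
Se = 0.003092 m
Convert to mm: Se = 0.003092 * 1000 = 3.092 mm


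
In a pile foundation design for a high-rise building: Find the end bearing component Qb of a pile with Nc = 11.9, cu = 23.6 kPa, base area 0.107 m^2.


Result: 30.05 kN

Derivation:
Using Qb = Nc * cu * Ab
Qb = 11.9 * 23.6 * 0.107
Qb = 30.05 kN


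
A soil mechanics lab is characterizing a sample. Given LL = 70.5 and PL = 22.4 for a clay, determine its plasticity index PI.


Using PI = LL - PL
PI = 70.5 - 22.4
PI = 48.1


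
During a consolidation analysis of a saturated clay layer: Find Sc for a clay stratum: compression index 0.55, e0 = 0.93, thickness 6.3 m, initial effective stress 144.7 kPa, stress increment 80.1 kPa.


Result: 0.3435 m

Derivation:
Using Sc = Cc * H / (1 + e0) * log10((sigma0 + delta_sigma) / sigma0)
Stress ratio = (144.7 + 80.1) / 144.7 = 1.55356
log10(1.55356) = 0.191328
Cc * H / (1 + e0) = 0.55 * 6.3 / (1 + 0.93) = 1.79534
Sc = 1.79534 * 0.191328
Sc = 0.3435 m


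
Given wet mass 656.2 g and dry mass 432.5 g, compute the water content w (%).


Using w = (m_wet - m_dry) / m_dry * 100
m_wet - m_dry = 656.2 - 432.5 = 223.7 g
w = 223.7 / 432.5 * 100
w = 51.72 %


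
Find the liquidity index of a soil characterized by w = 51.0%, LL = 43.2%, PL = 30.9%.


Result: 1.634

Derivation:
First compute the plasticity index:
PI = LL - PL = 43.2 - 30.9 = 12.3
Then compute the liquidity index:
LI = (w - PL) / PI
LI = (51.0 - 30.9) / 12.3
LI = 1.634


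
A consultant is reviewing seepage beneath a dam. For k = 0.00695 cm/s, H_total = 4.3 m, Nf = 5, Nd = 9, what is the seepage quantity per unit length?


Convert k to m/s for unit consistency with H:
k = 0.00695 cm/s = 0.00695 / 100 m/s = 6.95e-05 m/s
Using q = k * H * Nf / Nd
Nf / Nd = 5 / 9 = 0.5556
q = 6.95e-05 * 4.3 * 0.5556
q = 0.000166 m^3/s per m


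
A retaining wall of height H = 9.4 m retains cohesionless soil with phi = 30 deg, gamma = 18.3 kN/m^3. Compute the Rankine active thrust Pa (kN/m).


Result: 269.5 kN/m

Derivation:
Compute active earth pressure coefficient:
Ka = tan^2(45 - phi/2) = tan^2(30.0) = 0.333333
Compute active force:
Pa = 0.5 * Ka * gamma * H^2
Pa = 0.5 * 0.333333 * 18.3 * 9.4^2
Pa = 269.5 kN/m


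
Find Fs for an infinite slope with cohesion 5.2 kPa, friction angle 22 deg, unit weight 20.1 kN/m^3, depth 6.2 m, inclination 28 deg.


Result: 0.861

Derivation:
Using Fs = c / (gamma*H*sin(beta)*cos(beta)) + tan(phi)/tan(beta)
Cohesion contribution = 5.2 / (20.1*6.2*sin(28)*cos(28))
Cohesion contribution = 0.100663
Friction contribution = tan(22)/tan(28) = 0.759863
Fs = 0.100663 + 0.759863
Fs = 0.861
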